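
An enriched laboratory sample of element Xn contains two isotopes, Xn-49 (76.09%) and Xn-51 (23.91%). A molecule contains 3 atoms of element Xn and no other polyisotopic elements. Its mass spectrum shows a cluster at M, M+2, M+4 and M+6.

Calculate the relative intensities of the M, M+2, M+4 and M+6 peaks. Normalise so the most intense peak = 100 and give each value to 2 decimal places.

Each Xn atom is independently Xn-49 (p = 0.7609) or Xn-51 (q = 0.2391); the cluster is the binomial expansion (p + q)^3.
P(M) = 0.7609^3 = 0.440537
P(M+2) = 3 × 0.7609^2 × 0.2391^1 = 0.415294
P(M+4) = 3 × 0.7609^1 × 0.2391^2 = 0.130499
P(M+6) = 0.2391^3 = 0.013669
The M peak is largest (0.440537); scaling to 100 gives 100.00 : 94.27 : 29.62 : 3.10.

100.00 : 94.27 : 29.62 : 3.10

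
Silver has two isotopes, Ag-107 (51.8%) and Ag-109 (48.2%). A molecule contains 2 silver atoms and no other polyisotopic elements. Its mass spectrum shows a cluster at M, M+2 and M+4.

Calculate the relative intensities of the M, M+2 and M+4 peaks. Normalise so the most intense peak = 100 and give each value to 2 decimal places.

Expanding (0.518 + 0.482)^2:
P(M) = 0.518^2 = 0.268324
P(M+2) = 2 × 0.518^1 × 0.482^1 = 0.499352
P(M+4) = 0.482^2 = 0.232324
The M+2 peak is largest (0.499352); scaling to 100 gives 53.73 : 100.00 : 46.53.

53.73 : 100.00 : 46.53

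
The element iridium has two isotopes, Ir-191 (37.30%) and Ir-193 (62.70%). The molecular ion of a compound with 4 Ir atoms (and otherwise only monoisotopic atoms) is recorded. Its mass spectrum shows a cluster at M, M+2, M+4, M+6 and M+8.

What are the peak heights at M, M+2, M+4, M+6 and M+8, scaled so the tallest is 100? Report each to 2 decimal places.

Expanding (0.3730 + 0.6270)^4:
P(M) = 0.3730^4 = 0.019357
P(M+2) = 4 × 0.3730^3 × 0.6270^1 = 0.130153
P(M+4) = 6 × 0.3730^2 × 0.6270^2 = 0.328174
P(M+6) = 4 × 0.3730^1 × 0.6270^3 = 0.367766
P(M+8) = 0.6270^4 = 0.154550
The M+6 peak is largest (0.367766); scaling to 100 gives 5.26 : 35.39 : 89.23 : 100.00 : 42.02.

5.26 : 35.39 : 89.23 : 100.00 : 42.02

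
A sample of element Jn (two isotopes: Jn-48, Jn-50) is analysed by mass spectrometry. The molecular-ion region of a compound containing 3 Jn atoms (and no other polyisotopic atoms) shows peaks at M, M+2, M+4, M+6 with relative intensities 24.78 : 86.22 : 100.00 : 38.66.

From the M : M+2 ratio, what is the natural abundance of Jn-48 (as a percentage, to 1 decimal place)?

46.3%

Let p = fractional abundance of Jn-48. I(M+2)/I(M) = [C(3,1)·p^2·(1−p)] / p^3 = 3·(1−p)/p = 86.22/24.78 = 3.4794
(1−p)/p = 3.4794/3 = 1.1598  ⇒  p = 1/(1 + 1.1598) = 0.4630
Jn-48: 46.3%, Jn-50: 53.7%.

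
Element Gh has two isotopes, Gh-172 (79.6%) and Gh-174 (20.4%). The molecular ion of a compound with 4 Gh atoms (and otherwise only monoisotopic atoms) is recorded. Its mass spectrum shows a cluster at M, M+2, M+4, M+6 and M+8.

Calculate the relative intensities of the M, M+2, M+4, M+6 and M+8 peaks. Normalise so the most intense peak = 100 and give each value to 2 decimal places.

97.55 : 100.00 : 38.44 : 6.57 : 0.42

Expanding (0.796 + 0.204)^4:
P(M) = 0.796^4 = 0.401469
P(M+2) = 4 × 0.796^3 × 0.204^1 = 0.411556
P(M+4) = 6 × 0.796^2 × 0.204^2 = 0.158211
P(M+6) = 4 × 0.796^1 × 0.204^3 = 0.027031
P(M+8) = 0.204^4 = 0.001732
The M+2 peak is largest (0.411556); scaling to 100 gives 97.55 : 100.00 : 38.44 : 6.57 : 0.42.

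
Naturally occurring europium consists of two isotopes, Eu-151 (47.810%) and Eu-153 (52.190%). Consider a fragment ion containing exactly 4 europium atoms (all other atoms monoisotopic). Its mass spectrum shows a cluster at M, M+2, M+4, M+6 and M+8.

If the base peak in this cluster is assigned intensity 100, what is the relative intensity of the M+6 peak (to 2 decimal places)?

Term probabilities: M 0.0522, M+2 0.2281, M+4 0.3736, M+6 0.2719, M+8 0.0742. Base peak = M+4.
P(M+4) = C(4,2) × 0.47810^2 × 0.52190^2 = 6 × 0.22857961 × 0.27237961 = 0.373563 (base)
P(M+6) = C(4,3) × 0.47810^1 × 0.52190^3 = 4 × 0.4781 × 0.14215492 = 0.271857
Relative intensity = 0.271857 / 0.373563 × 100 = 72.77

72.77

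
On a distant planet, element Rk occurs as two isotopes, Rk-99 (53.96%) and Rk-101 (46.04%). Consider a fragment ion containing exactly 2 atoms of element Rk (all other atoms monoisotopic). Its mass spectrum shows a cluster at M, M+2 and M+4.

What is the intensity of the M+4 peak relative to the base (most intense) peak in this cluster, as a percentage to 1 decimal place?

42.7%

Binomial terms of (0.5396 + 0.4604)^2: M 0.2912, M+2 0.4969, M+4 0.2120 → M+2 is the base peak.
P(M+2) = C(2,1) × 0.5396^1 × 0.4604^1 = 2 × 0.5396 × 0.4604 = 0.496864 (base)
P(M+4) = C(2,2) × 0.5396^0 × 0.4604^2 = 1 × 1.0000 × 0.21196816 = 0.211968
Relative intensity = 0.211968 / 0.496864 × 100 = 42.7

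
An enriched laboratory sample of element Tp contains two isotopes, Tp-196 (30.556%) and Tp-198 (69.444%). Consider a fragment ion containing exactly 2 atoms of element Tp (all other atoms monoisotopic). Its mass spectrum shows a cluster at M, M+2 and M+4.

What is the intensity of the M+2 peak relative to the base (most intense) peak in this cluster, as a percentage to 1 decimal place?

88.0%

(0.30556 + 0.69444)^2 gives M 0.0934, M+2 0.4244, M+4 0.4822; the largest is M+4.
P(M+4) = C(2,2) × 0.30556^0 × 0.69444^2 = 1 × 1.0000 × 0.48224691 = 0.482247 (base)
P(M+2) = C(2,1) × 0.30556^1 × 0.69444^1 = 2 × 0.30556 × 0.69444 = 0.424386
Relative intensity = 0.424386 / 0.482247 × 100 = 88.0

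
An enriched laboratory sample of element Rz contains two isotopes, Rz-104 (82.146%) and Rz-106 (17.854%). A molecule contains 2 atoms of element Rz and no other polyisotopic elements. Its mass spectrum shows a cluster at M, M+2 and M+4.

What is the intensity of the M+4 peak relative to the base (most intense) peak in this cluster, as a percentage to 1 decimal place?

Term probabilities: M 0.6748, M+2 0.2933, M+4 0.0319. Base peak = M.
P(M) = C(2,0) × 0.82146^2 × 0.17854^0 = 1 × 0.67479653 × 1.0000 = 0.674797 (base)
P(M+4) = C(2,2) × 0.82146^0 × 0.17854^2 = 1 × 1.0000 × 0.03187653 = 0.031877
Relative intensity = 0.031877 / 0.674797 × 100 = 4.7

4.7%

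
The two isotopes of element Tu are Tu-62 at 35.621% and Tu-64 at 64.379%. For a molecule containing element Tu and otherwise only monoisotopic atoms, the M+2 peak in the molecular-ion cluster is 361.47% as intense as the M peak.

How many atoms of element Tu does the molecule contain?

2

The M+2/M ratio from n Tu atoms is n · q/p = n · 0.64379/0.35621.
n = 3.6147 × 0.35621/0.64379 = 2.00 ≈ 2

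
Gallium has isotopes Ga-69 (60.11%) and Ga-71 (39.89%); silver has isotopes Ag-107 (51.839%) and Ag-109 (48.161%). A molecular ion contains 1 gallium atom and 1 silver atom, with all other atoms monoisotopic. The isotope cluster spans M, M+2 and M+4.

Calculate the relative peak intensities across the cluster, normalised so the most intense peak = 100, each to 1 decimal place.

62.8 : 100.0 : 38.7

Gallium pattern (n=1): 0.6011 : 0.3989
Silver pattern (n=1): 0.51839 : 0.48161
Convolve the two distributions (both contribute in 2-u steps):
  M: 0.6011×0.51839 = 0.311604
  M+2: 0.6011×0.48161 + 0.3989×0.51839 = 0.496282
  M+4: 0.3989×0.48161 = 0.192114
Scale to base peak (0.496282) = 100: 62.8 : 100.0 : 38.7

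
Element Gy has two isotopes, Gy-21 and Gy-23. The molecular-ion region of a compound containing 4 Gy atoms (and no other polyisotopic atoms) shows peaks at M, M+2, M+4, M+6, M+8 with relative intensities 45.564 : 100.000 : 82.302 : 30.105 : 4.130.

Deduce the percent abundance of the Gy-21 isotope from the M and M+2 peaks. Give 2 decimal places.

Write p for the Gy-21 fraction. I(M+2)/I(M) = [C(4,1)·p^3·(1−p)] / p^4 = 4·(1−p)/p = 100.000/45.564 = 2.1947
(1−p)/p = 2.1947/4 = 0.5487  ⇒  p = 1/(1 + 0.5487) = 0.6457
Gy-21: 64.57%, Gy-23: 35.43%.

64.57%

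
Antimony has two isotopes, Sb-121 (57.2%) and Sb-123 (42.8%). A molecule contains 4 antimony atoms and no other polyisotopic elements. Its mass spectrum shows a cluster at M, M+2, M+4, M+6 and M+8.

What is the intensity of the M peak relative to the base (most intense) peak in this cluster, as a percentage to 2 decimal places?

29.77%

(0.572 + 0.428)^4 gives M 0.1070, M+2 0.3204, M+4 0.3596, M+6 0.1794, M+8 0.0336; the largest is M+4.
P(M+4) = C(4,2) × 0.572^2 × 0.428^2 = 6 × 0.327184 × 0.183184 = 0.359609 (base)
P(M) = C(4,0) × 0.572^4 × 0.428^0 = 1 × 0.10704937 × 1.0000 = 0.107049
Relative intensity = 0.107049 / 0.359609 × 100 = 29.77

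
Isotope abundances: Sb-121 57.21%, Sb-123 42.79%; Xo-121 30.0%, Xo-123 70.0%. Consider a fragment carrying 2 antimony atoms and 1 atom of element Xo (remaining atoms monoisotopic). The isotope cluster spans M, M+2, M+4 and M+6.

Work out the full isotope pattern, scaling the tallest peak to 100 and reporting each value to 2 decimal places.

Antimony pattern (n=2): 0.32729841 : 0.48960318 : 0.18309841
Element Xo pattern (n=1): 0.3000 : 0.7000
Convolve the two distributions (both contribute in 2-u steps):
  M: 0.32729841×0.3000 = 0.098190
  M+2: 0.32729841×0.7000 + 0.48960318×0.3000 = 0.375990
  M+4: 0.48960318×0.7000 + 0.18309841×0.3000 = 0.397652
  M+6: 0.18309841×0.7000 = 0.128169
Scale to base peak (0.397652) = 100: 24.69 : 94.55 : 100.00 : 32.23

24.69 : 94.55 : 100.00 : 32.23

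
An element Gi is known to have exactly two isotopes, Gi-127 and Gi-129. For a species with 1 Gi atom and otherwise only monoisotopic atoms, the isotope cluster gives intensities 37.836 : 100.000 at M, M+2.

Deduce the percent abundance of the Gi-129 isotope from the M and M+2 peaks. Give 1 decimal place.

72.5%

If p is the fraction of Gi that is Gi-127, then I(M+2)/I(M) = [C(1,1)·p^0·(1−p)] / p^1 = 1·(1−p)/p = 100.000/37.836 = 2.6430
(1−p)/p = 2.6430/1 = 2.6430  ⇒  p = 1/(1 + 2.6430) = 0.2745
Gi-127: 27.5%, Gi-129: 72.5%.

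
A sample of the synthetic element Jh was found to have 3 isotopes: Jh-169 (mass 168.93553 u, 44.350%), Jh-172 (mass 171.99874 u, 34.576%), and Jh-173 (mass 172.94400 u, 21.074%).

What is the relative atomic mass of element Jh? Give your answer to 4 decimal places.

Average mass = Σ (abundance × isotope mass) = 0.44350 × 168.93553 + 0.34576 × 171.99874 + 0.21074 × 172.94400
= 74.922908 + 59.470284 + 36.446219 = 170.839411 u

170.8394 u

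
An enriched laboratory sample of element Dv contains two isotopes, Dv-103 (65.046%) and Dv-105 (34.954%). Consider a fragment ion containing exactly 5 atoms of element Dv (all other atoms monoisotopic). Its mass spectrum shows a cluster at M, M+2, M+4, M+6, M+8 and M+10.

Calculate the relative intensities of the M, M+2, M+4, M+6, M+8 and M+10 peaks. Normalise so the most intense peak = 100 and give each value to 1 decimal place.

34.6 : 93.0 : 100.0 : 53.7 : 14.4 : 1.6

Each Dv atom is independently Dv-103 (p = 0.65046) or Dv-105 (q = 0.34954); the cluster is the binomial expansion (p + q)^5.
P(M) = 0.65046^5 = 0.116440
P(M+2) = 5 × 0.65046^4 × 0.34954^1 = 0.312859
P(M+4) = 10 × 0.65046^3 × 0.34954^2 = 0.336245
P(M+6) = 10 × 0.65046^2 × 0.34954^3 = 0.180689
P(M+8) = 5 × 0.65046^1 × 0.34954^4 = 0.048549
P(M+10) = 0.34954^5 = 0.005218
The M+4 peak is largest (0.336245); scaling to 100 gives 34.6 : 93.0 : 100.0 : 53.7 : 14.4 : 1.6.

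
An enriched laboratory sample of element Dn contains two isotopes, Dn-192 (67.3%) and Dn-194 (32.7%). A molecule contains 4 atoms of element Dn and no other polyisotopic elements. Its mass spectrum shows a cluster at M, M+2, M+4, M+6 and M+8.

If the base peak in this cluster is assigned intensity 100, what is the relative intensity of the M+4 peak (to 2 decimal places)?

72.88

(0.673 + 0.327)^4 gives M 0.2051, M+2 0.3987, M+4 0.2906, M+6 0.0941, M+8 0.0114; the largest is M+2.
P(M+2) = C(4,1) × 0.673^3 × 0.327^1 = 4 × 0.30482122 × 0.3270 = 0.398706 (base)
P(M+4) = C(4,2) × 0.673^2 × 0.327^2 = 6 × 0.452929 × 0.106929 = 0.290587
Relative intensity = 0.290587 / 0.398706 × 100 = 72.88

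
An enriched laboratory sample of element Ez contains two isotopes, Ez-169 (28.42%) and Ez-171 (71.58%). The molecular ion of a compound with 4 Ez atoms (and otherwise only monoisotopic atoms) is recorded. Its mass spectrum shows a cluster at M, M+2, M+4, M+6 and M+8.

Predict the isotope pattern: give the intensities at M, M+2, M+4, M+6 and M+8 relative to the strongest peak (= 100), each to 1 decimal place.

1.6 : 15.8 : 59.6 : 100.0 : 63.0

Each Ez atom is independently Ez-169 (p = 0.2842) or Ez-171 (q = 0.7158); the cluster is the binomial expansion (p + q)^4.
P(M) = 0.2842^4 = 0.006524
P(M+2) = 4 × 0.2842^3 × 0.7158^1 = 0.065724
P(M+4) = 6 × 0.2842^2 × 0.7158^2 = 0.248303
P(M+6) = 4 × 0.2842^1 × 0.7158^3 = 0.416926
P(M+8) = 0.7158^4 = 0.262523
The M+6 peak is largest (0.416926); scaling to 100 gives 1.6 : 15.8 : 59.6 : 100.0 : 63.0.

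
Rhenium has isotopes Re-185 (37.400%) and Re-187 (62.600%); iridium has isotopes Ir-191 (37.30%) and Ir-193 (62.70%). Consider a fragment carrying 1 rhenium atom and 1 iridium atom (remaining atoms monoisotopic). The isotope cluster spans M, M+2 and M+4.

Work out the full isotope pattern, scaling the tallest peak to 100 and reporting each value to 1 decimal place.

29.8 : 100.0 : 83.9

Rhenium pattern (n=1): 0.3740 : 0.6260
Iridium pattern (n=1): 0.3730 : 0.6270
Convolve the two distributions (both contribute in 2-u steps):
  M: 0.3740×0.3730 = 0.139502
  M+2: 0.3740×0.6270 + 0.6260×0.3730 = 0.467996
  M+4: 0.6260×0.6270 = 0.392502
Scale to base peak (0.467996) = 100: 29.8 : 100.0 : 83.9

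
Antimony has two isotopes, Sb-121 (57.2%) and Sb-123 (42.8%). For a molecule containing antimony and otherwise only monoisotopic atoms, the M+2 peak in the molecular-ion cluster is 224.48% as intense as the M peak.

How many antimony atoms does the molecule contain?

With n Sb atoms, P(M+2)/P(M) = C(n,1)·p^(n−1)q / p^n = n·q/p = n · 0.428/0.572.
n = 2.2448 × 0.572/0.428 = 3.00 ≈ 3

3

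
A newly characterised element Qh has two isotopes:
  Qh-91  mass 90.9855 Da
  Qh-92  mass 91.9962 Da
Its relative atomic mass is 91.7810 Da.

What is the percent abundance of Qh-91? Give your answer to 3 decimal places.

With x = fraction of Qh-91 (so Qh-92 is 1 − x):
90.9855·x + 91.9962·(1 − x) = 91.7810
(90.9855 − 91.9962)·x = 91.7810 − 91.9962
x = -0.2152 / -1.0107 = 0.21292 → 21.292% Qh-91, 78.708% Qh-92.

21.292%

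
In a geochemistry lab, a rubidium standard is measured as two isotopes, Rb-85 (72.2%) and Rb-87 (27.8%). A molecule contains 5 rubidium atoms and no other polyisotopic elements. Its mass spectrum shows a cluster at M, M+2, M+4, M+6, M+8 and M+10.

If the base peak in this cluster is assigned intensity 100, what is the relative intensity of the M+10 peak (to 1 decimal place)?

0.4

Term probabilities: M 0.1962, M+2 0.3777, M+4 0.2909, M+6 0.1120, M+8 0.0216, M+10 0.0017. Base peak = M+2.
P(M+2) = C(5,1) × 0.722^4 × 0.278^1 = 5 × 0.27173701 × 0.2780 = 0.377714 (base)
P(M+10) = C(5,5) × 0.722^0 × 0.278^5 = 1 × 1.0000 × 0.00166044 = 0.001660
Relative intensity = 0.001660 / 0.377714 × 100 = 0.4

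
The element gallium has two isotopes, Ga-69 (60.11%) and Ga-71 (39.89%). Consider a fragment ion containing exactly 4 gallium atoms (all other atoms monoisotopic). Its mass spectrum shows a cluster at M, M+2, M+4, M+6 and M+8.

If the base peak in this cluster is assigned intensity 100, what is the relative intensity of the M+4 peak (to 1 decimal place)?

Term probabilities: M 0.1306, M+2 0.3465, M+4 0.3450, M+6 0.1526, M+8 0.0253. Base peak = M+2.
P(M+2) = C(4,1) × 0.6011^3 × 0.3989^1 = 4 × 0.21719018 × 0.3989 = 0.346549 (base)
P(M+4) = C(4,2) × 0.6011^2 × 0.3989^2 = 6 × 0.36132121 × 0.15912121 = 0.344963
Relative intensity = 0.344963 / 0.346549 × 100 = 99.5

99.5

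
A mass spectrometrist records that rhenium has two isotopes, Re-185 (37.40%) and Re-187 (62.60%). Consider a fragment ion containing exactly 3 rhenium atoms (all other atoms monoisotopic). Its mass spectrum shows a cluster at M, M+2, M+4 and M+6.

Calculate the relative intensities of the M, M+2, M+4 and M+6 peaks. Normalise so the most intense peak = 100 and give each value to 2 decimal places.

Each Re atom is independently Re-185 (p = 0.3740) or Re-187 (q = 0.6260); the cluster is the binomial expansion (p + q)^3.
P(M) = 0.3740^3 = 0.052314
P(M+2) = 3 × 0.3740^2 × 0.6260^1 = 0.262687
P(M+4) = 3 × 0.3740^1 × 0.6260^2 = 0.439685
P(M+6) = 0.6260^3 = 0.245314
The M+4 peak is largest (0.439685); scaling to 100 gives 11.90 : 59.74 : 100.00 : 55.79.

11.90 : 59.74 : 100.00 : 55.79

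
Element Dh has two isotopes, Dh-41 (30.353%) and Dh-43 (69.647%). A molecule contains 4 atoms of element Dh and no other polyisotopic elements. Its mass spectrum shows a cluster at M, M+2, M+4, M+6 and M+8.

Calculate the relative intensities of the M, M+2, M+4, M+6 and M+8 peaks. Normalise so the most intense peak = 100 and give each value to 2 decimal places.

Expanding (0.30353 + 0.69647)^4:
P(M) = 0.30353^4 = 0.008488
P(M+2) = 4 × 0.30353^3 × 0.69647^1 = 0.077905
P(M+4) = 6 × 0.30353^2 × 0.69647^2 = 0.268139
P(M+6) = 4 × 0.30353^1 × 0.69647^3 = 0.410175
P(M+8) = 0.69647^4 = 0.235293
The M+6 peak is largest (0.410175); scaling to 100 gives 2.07 : 18.99 : 65.37 : 100.00 : 57.36.

2.07 : 18.99 : 65.37 : 100.00 : 57.36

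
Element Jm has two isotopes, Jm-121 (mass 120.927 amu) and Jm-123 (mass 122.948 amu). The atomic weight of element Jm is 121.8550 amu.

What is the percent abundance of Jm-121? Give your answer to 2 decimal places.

54.08%

Let x be the fractional abundance of Jm-121; then Jm-123 has abundance 1 − x.
120.927·x + 122.948·(1 − x) = 121.8550
(120.927 − 122.948)·x = 121.8550 − 122.948
x = -1.0930 / -2.021 = 0.54082 → 54.08% Jm-121, 45.92% Jm-123.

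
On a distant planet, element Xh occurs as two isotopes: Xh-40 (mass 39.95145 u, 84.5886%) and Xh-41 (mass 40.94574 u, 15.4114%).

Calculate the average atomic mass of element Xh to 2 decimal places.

Average mass = Σ (abundance × isotope mass) = 0.845886 × 39.95145 + 0.154114 × 40.94574
= 33.794372 + 6.310312 = 40.104684 u

40.10 u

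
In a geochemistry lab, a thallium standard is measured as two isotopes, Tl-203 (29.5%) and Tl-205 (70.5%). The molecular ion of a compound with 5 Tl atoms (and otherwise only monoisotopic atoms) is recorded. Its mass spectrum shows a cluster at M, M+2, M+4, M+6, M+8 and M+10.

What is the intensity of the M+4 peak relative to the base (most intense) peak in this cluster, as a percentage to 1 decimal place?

Term probabilities: M 0.0022, M+2 0.0267, M+4 0.1276, M+6 0.3049, M+8 0.3644, M+10 0.1742. Base peak = M+8.
P(M+8) = C(5,4) × 0.295^1 × 0.705^4 = 5 × 0.2950 × 0.24703385 = 0.364375 (base)
P(M+4) = C(5,2) × 0.295^3 × 0.705^2 = 10 × 0.02567237 × 0.497025 = 0.127598
Relative intensity = 0.127598 / 0.364375 × 100 = 35.0

35.0%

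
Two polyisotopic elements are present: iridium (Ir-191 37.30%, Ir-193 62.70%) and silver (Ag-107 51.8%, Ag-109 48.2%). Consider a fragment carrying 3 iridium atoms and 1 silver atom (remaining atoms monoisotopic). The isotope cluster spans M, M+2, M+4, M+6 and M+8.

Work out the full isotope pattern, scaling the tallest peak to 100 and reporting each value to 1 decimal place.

Iridium pattern (n=3): 0.05189512 : 0.26170165 : 0.43991135 : 0.24649188
Silver pattern (n=1): 0.5180 : 0.4820
Convolve the two distributions (both contribute in 2-u steps):
  M: 0.05189512×0.5180 = 0.026882
  M+2: 0.05189512×0.4820 + 0.26170165×0.5180 = 0.160575
  M+4: 0.26170165×0.4820 + 0.43991135×0.5180 = 0.354014
  M+6: 0.43991135×0.4820 + 0.24649188×0.5180 = 0.339720
  M+8: 0.24649188×0.4820 = 0.118809
Scale to base peak (0.354014) = 100: 7.6 : 45.4 : 100.0 : 96.0 : 33.6

7.6 : 45.4 : 100.0 : 96.0 : 33.6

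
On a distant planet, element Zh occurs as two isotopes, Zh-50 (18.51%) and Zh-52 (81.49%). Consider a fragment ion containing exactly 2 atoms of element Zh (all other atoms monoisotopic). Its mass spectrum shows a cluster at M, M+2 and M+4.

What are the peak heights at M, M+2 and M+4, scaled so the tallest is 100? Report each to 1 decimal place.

5.2 : 45.4 : 100.0

Expanding (0.1851 + 0.8149)^2:
P(M) = 0.1851^2 = 0.034262
P(M+2) = 2 × 0.1851^1 × 0.8149^1 = 0.301676
P(M+4) = 0.8149^2 = 0.664062
The M+4 peak is largest (0.664062); scaling to 100 gives 5.2 : 45.4 : 100.0.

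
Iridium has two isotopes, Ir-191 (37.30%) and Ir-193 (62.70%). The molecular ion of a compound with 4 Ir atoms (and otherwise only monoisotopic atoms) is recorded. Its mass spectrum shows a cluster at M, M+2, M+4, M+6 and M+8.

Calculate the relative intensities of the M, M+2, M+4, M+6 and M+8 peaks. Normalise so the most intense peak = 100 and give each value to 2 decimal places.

Expanding (0.3730 + 0.6270)^4:
P(M) = 0.3730^4 = 0.019357
P(M+2) = 4 × 0.3730^3 × 0.6270^1 = 0.130153
P(M+4) = 6 × 0.3730^2 × 0.6270^2 = 0.328174
P(M+6) = 4 × 0.3730^1 × 0.6270^3 = 0.367766
P(M+8) = 0.6270^4 = 0.154550
The M+6 peak is largest (0.367766); scaling to 100 gives 5.26 : 35.39 : 89.23 : 100.00 : 42.02.

5.26 : 35.39 : 89.23 : 100.00 : 42.02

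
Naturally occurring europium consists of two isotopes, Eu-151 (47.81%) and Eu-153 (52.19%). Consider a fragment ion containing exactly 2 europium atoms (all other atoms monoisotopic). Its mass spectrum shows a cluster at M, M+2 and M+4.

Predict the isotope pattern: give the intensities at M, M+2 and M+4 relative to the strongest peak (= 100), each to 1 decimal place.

45.8 : 100.0 : 54.6

Each Eu atom is independently Eu-151 (p = 0.4781) or Eu-153 (q = 0.5219); the cluster is the binomial expansion (p + q)^2.
P(M) = 0.4781^2 = 0.228580
P(M+2) = 2 × 0.4781^1 × 0.5219^1 = 0.499041
P(M+4) = 0.5219^2 = 0.272380
The M+2 peak is largest (0.499041); scaling to 100 gives 45.8 : 100.0 : 54.6.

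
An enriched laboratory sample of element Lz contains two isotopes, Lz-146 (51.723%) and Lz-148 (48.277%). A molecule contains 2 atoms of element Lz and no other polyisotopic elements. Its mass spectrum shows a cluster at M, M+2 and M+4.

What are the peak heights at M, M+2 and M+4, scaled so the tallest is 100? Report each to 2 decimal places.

The 2 Lz atoms are independent, so intensities follow the terms of (0.51723 + 0.48277)^2.
P(M) = 0.51723^2 = 0.267527
P(M+2) = 2 × 0.51723^1 × 0.48277^1 = 0.499406
P(M+4) = 0.48277^2 = 0.233067
The M+2 peak is largest (0.499406); scaling to 100 gives 53.57 : 100.00 : 46.67.

53.57 : 100.00 : 46.67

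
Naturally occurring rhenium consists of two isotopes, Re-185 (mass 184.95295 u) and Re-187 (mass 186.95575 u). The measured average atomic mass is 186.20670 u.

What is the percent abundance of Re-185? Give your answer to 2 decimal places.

With x = fraction of Re-185 (so Re-187 is 1 − x):
184.95295·x + 186.95575·(1 − x) = 186.20670
(184.95295 − 186.95575)·x = 186.20670 − 186.95575
x = -0.74905 / -2.00280 = 0.37400 → 37.40% Re-185, 62.60% Re-187.

37.40%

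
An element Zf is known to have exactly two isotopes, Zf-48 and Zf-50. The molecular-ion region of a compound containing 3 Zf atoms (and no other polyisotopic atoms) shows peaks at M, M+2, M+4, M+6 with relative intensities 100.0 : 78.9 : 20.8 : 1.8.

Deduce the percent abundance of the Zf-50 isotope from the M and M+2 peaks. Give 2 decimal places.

Let p = fractional abundance of Zf-48. I(M+2)/I(M) = [C(3,1)·p^2·(1−p)] / p^3 = 3·(1−p)/p = 78.9/100.0 = 0.7890
(1−p)/p = 0.7890/3 = 0.2630  ⇒  p = 1/(1 + 0.2630) = 0.7918
Zf-48: 79.18%, Zf-50: 20.82%.

20.82%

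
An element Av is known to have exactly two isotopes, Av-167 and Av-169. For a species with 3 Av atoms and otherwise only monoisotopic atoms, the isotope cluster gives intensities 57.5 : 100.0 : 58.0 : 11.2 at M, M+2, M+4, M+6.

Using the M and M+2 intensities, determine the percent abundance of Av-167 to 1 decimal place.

If p is the fraction of Av that is Av-167, then I(M+2)/I(M) = [C(3,1)·p^2·(1−p)] / p^3 = 3·(1−p)/p = 100.0/57.5 = 1.7391
(1−p)/p = 1.7391/3 = 0.5797  ⇒  p = 1/(1 + 0.5797) = 0.6330
Av-167: 63.3%, Av-169: 36.7%.

63.3%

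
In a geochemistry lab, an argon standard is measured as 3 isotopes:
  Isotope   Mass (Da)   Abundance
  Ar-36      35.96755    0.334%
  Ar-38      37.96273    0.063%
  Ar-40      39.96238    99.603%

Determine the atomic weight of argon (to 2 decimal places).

39.95 Da

The abundance-weighted mean is 0.00334 × 35.96755 + 0.00063 × 37.96273 + 0.99603 × 39.96238
= 0.120132 + 0.023917 + 39.803729 = 39.947778 Da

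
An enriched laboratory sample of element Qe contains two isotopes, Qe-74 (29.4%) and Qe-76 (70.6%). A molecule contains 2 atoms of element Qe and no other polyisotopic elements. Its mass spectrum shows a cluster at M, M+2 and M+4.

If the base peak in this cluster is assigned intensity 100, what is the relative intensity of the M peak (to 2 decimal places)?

17.34

Term probabilities: M 0.0864, M+2 0.4151, M+4 0.4984. Base peak = M+4.
P(M+4) = C(2,2) × 0.294^0 × 0.706^2 = 1 × 1.0000 × 0.498436 = 0.498436 (base)
P(M) = C(2,0) × 0.294^2 × 0.706^0 = 1 × 0.086436 × 1.0000 = 0.086436
Relative intensity = 0.086436 / 0.498436 × 100 = 17.34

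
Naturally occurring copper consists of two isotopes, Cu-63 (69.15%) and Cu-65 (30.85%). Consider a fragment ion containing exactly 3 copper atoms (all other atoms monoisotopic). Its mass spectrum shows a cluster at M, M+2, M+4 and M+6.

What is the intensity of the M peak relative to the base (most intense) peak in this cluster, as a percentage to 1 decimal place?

74.7%

Binomial terms of (0.6915 + 0.3085)^3: M 0.3307, M+2 0.4425, M+4 0.1974, M+6 0.0294 → M+2 is the base peak.
P(M+2) = C(3,1) × 0.6915^2 × 0.3085^1 = 3 × 0.47817225 × 0.3085 = 0.442548 (base)
P(M) = C(3,0) × 0.6915^3 × 0.3085^0 = 1 × 0.33065611 × 1.0000 = 0.330656
Relative intensity = 0.330656 / 0.442548 × 100 = 74.7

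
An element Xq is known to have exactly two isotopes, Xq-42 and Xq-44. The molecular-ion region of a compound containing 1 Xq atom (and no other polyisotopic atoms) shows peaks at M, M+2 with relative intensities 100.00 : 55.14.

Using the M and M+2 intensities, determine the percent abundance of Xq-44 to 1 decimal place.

35.5%

Let p = fractional abundance of Xq-42. I(M+2)/I(M) = [C(1,1)·p^0·(1−p)] / p^1 = 1·(1−p)/p = 55.14/100.00 = 0.5514
(1−p)/p = 0.5514/1 = 0.5514  ⇒  p = 1/(1 + 0.5514) = 0.6446
Xq-42: 64.5%, Xq-44: 35.5%.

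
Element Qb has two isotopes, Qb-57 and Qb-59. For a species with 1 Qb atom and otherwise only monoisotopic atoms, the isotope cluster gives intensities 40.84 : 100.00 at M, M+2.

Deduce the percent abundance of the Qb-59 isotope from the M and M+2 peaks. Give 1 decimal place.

71.0%

Let p = fractional abundance of Qb-57. I(M+2)/I(M) = [C(1,1)·p^0·(1−p)] / p^1 = 1·(1−p)/p = 100.00/40.84 = 2.4486
(1−p)/p = 2.4486/1 = 2.4486  ⇒  p = 1/(1 + 2.4486) = 0.2900
Qb-57: 29.0%, Qb-59: 71.0%.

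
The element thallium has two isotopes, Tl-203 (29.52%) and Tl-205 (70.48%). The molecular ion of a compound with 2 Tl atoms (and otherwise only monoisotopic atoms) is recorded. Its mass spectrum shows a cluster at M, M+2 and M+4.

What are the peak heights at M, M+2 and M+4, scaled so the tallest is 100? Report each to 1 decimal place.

17.5 : 83.8 : 100.0

Each Tl atom is independently Tl-203 (p = 0.2952) or Tl-205 (q = 0.7048); the cluster is the binomial expansion (p + q)^2.
P(M) = 0.2952^2 = 0.087143
P(M+2) = 2 × 0.2952^1 × 0.7048^1 = 0.416114
P(M+4) = 0.7048^2 = 0.496743
The M+4 peak is largest (0.496743); scaling to 100 gives 17.5 : 83.8 : 100.0.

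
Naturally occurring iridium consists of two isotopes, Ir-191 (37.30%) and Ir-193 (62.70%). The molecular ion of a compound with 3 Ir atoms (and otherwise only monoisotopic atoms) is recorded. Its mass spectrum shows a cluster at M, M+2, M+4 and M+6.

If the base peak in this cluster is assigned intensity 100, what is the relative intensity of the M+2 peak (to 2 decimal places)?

(0.3730 + 0.6270)^3 gives M 0.0519, M+2 0.2617, M+4 0.4399, M+6 0.2465; the largest is M+4.
P(M+4) = C(3,2) × 0.3730^1 × 0.6270^2 = 3 × 0.3730 × 0.393129 = 0.439911 (base)
P(M+2) = C(3,1) × 0.3730^2 × 0.6270^1 = 3 × 0.139129 × 0.6270 = 0.261702
Relative intensity = 0.261702 / 0.439911 × 100 = 59.49

59.49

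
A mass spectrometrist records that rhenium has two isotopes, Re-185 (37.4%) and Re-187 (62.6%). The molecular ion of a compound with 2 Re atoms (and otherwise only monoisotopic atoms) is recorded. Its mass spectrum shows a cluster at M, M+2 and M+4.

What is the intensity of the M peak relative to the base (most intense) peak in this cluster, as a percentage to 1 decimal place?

(0.374 + 0.626)^2 gives M 0.1399, M+2 0.4682, M+4 0.3919; the largest is M+2.
P(M+2) = C(2,1) × 0.374^1 × 0.626^1 = 2 × 0.3740 × 0.6260 = 0.468248 (base)
P(M) = C(2,0) × 0.374^2 × 0.626^0 = 1 × 0.139876 × 1.0000 = 0.139876
Relative intensity = 0.139876 / 0.468248 × 100 = 29.9

29.9%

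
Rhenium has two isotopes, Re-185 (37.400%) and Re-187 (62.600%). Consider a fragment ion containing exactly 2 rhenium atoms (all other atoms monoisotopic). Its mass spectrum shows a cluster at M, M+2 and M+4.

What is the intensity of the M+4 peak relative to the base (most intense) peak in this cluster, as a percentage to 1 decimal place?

(0.37400 + 0.62600)^2 gives M 0.1399, M+2 0.4682, M+4 0.3919; the largest is M+2.
P(M+2) = C(2,1) × 0.37400^1 × 0.62600^1 = 2 × 0.3740 × 0.6260 = 0.468248 (base)
P(M+4) = C(2,2) × 0.37400^0 × 0.62600^2 = 1 × 1.0000 × 0.391876 = 0.391876
Relative intensity = 0.391876 / 0.468248 × 100 = 83.7

83.7%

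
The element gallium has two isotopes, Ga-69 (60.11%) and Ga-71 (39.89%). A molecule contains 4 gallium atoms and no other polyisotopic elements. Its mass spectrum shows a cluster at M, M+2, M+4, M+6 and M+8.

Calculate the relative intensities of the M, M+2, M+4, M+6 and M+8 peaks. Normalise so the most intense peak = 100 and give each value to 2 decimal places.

37.67 : 100.00 : 99.54 : 44.04 : 7.31

The 4 Ga atoms are independent, so intensities follow the terms of (0.6011 + 0.3989)^4.
P(M) = 0.6011^4 = 0.130553
P(M+2) = 4 × 0.6011^3 × 0.3989^1 = 0.346549
P(M+4) = 6 × 0.6011^2 × 0.3989^2 = 0.344963
P(M+6) = 4 × 0.6011^1 × 0.3989^3 = 0.152616
P(M+8) = 0.3989^4 = 0.025320
The M+2 peak is largest (0.346549); scaling to 100 gives 37.67 : 100.00 : 99.54 : 44.04 : 7.31.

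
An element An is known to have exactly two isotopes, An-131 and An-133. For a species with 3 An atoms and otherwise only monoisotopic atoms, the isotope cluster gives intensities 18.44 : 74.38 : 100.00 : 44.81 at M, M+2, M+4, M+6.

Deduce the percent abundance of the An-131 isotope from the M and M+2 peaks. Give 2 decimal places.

Write p for the An-131 fraction. I(M+2)/I(M) = [C(3,1)·p^2·(1−p)] / p^3 = 3·(1−p)/p = 74.38/18.44 = 4.0336
(1−p)/p = 4.0336/3 = 1.3445  ⇒  p = 1/(1 + 1.3445) = 0.4265
An-131: 42.65%, An-133: 57.35%.

42.65%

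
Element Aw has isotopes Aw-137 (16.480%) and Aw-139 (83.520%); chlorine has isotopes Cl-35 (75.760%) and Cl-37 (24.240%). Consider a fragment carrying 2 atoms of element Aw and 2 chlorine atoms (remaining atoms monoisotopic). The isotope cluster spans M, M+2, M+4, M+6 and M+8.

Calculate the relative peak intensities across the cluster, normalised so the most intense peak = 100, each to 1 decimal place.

3.1 : 33.4 : 100.0 : 54.1 : 8.1

Element Aw pattern (n=2): 0.02715904 : 0.27528192 : 0.69755904
Chlorine pattern (n=2): 0.57395776 : 0.36728448 : 0.05875776
Convolve the two distributions (both contribute in 2-u steps):
  M: 0.02715904×0.57395776 = 0.015588
  M+2: 0.02715904×0.36728448 + 0.27528192×0.57395776 = 0.167975
  M+4: 0.02715904×0.05875776 + 0.27528192×0.36728448 + 0.69755904×0.57395776 = 0.503072
  M+6: 0.27528192×0.05875776 + 0.69755904×0.36728448 = 0.272378
  M+8: 0.69755904×0.05875776 = 0.040987
Scale to base peak (0.503072) = 100: 3.1 : 33.4 : 100.0 : 54.1 : 8.1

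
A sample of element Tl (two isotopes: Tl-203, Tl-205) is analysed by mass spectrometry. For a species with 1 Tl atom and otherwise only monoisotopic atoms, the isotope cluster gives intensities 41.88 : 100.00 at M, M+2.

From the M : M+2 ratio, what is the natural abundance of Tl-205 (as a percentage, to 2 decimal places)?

If p is the fraction of Tl that is Tl-203, then I(M+2)/I(M) = [C(1,1)·p^0·(1−p)] / p^1 = 1·(1−p)/p = 100.00/41.88 = 2.3878
(1−p)/p = 2.3878/1 = 2.3878  ⇒  p = 1/(1 + 2.3878) = 0.2952
Tl-203: 29.52%, Tl-205: 70.48%.

70.48%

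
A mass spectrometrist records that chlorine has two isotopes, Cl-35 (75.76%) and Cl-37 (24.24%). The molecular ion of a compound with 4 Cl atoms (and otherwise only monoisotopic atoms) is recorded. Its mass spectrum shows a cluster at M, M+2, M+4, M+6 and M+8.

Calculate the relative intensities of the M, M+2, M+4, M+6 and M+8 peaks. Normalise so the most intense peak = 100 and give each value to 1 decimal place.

78.1 : 100.0 : 48.0 : 10.2 : 0.8

The 4 Cl atoms are independent, so intensities follow the terms of (0.7576 + 0.2424)^4.
P(M) = 0.7576^4 = 0.329428
P(M+2) = 4 × 0.7576^3 × 0.2424^1 = 0.421612
P(M+4) = 6 × 0.7576^2 × 0.2424^2 = 0.202347
P(M+6) = 4 × 0.7576^1 × 0.2424^3 = 0.043162
P(M+8) = 0.2424^4 = 0.003452
The M+2 peak is largest (0.421612); scaling to 100 gives 78.1 : 100.0 : 48.0 : 10.2 : 0.8.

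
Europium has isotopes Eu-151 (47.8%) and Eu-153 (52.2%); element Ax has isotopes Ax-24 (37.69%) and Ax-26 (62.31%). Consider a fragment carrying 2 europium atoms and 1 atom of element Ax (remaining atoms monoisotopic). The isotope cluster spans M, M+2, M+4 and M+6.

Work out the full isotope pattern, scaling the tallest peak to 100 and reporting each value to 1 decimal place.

20.8 : 79.9 : 100.0 : 41.0

Europium pattern (n=2): 0.228484 : 0.499032 : 0.272484
Element Ax pattern (n=1): 0.3769 : 0.6231
Convolve the two distributions (both contribute in 2-u steps):
  M: 0.228484×0.3769 = 0.086116
  M+2: 0.228484×0.6231 + 0.499032×0.3769 = 0.330454
  M+4: 0.499032×0.6231 + 0.272484×0.3769 = 0.413646
  M+6: 0.272484×0.6231 = 0.169785
Scale to base peak (0.413646) = 100: 20.8 : 79.9 : 100.0 : 41.0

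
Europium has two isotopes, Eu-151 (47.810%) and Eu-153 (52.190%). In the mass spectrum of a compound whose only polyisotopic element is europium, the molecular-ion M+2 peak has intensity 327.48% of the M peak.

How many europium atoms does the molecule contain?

For n independent Eu atoms, I(M+2)/I(M) = n · (abundance Eu-153) / (abundance Eu-151) = n · 0.52190/0.47810.
n = 3.2748 × 0.47810/0.52190 = 3.00 ≈ 3

3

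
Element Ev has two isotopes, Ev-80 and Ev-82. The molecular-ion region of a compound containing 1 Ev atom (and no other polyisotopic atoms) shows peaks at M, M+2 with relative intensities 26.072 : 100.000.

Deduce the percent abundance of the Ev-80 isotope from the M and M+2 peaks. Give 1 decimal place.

If p is the fraction of Ev that is Ev-80, then I(M+2)/I(M) = [C(1,1)·p^0·(1−p)] / p^1 = 1·(1−p)/p = 100.000/26.072 = 3.8355
(1−p)/p = 3.8355/1 = 3.8355  ⇒  p = 1/(1 + 3.8355) = 0.2068
Ev-80: 20.7%, Ev-82: 79.3%.

20.7%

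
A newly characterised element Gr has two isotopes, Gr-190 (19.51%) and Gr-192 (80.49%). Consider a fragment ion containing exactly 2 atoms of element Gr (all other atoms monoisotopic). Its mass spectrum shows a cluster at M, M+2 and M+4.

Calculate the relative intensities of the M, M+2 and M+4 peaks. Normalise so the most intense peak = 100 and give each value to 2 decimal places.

5.88 : 48.48 : 100.00

Expanding (0.1951 + 0.8049)^2:
P(M) = 0.1951^2 = 0.038064
P(M+2) = 2 × 0.1951^1 × 0.8049^1 = 0.314072
P(M+4) = 0.8049^2 = 0.647864
The M+4 peak is largest (0.647864); scaling to 100 gives 5.88 : 48.48 : 100.00.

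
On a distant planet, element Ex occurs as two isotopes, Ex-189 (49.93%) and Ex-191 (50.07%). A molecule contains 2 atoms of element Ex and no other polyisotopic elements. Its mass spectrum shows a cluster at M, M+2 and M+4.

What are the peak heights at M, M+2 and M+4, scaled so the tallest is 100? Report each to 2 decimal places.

49.86 : 100.00 : 50.14

Each Ex atom is independently Ex-189 (p = 0.4993) or Ex-191 (q = 0.5007); the cluster is the binomial expansion (p + q)^2.
P(M) = 0.4993^2 = 0.249300
P(M+2) = 2 × 0.4993^1 × 0.5007^1 = 0.499999
P(M+4) = 0.5007^2 = 0.250700
The M+2 peak is largest (0.499999); scaling to 100 gives 49.86 : 100.00 : 50.14.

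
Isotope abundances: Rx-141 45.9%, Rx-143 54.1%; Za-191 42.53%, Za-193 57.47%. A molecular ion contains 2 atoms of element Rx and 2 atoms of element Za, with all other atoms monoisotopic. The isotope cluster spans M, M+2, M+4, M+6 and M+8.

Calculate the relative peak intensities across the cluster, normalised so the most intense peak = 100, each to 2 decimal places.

Element Rx pattern (n=2): 0.210681 : 0.496638 : 0.292681
Element Za pattern (n=2): 0.18088009 : 0.48883982 : 0.33028009
Convolve the two distributions (both contribute in 2-u steps):
  M: 0.210681×0.18088009 = 0.038108
  M+2: 0.210681×0.48883982 + 0.496638×0.18088009 = 0.192821
  M+4: 0.210681×0.33028009 + 0.496638×0.48883982 + 0.292681×0.18088009 = 0.365300
  M+6: 0.496638×0.33028009 + 0.292681×0.48883982 = 0.307104
  M+8: 0.292681×0.33028009 = 0.096667
Scale to base peak (0.365300) = 100: 10.43 : 52.78 : 100.00 : 84.07 : 26.46

10.43 : 52.78 : 100.00 : 84.07 : 26.46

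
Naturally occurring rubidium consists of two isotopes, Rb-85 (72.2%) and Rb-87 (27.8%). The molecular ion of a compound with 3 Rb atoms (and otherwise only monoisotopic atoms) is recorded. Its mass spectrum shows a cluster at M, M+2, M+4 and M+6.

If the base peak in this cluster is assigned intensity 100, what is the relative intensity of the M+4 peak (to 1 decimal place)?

38.5

Term probabilities: M 0.3764, M+2 0.4348, M+4 0.1674, M+6 0.0215. Base peak = M+2.
P(M+2) = C(3,1) × 0.722^2 × 0.278^1 = 3 × 0.521284 × 0.2780 = 0.434751 (base)
P(M+4) = C(3,2) × 0.722^1 × 0.278^2 = 3 × 0.7220 × 0.077284 = 0.167397
Relative intensity = 0.167397 / 0.434751 × 100 = 38.5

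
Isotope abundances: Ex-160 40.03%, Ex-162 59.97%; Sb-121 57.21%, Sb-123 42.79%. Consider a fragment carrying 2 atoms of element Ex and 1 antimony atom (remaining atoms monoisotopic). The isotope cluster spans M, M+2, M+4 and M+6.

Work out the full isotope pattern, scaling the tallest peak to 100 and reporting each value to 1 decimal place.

Element Ex pattern (n=2): 0.16024009 : 0.48011982 : 0.35964009
Antimony pattern (n=1): 0.5721 : 0.4279
Convolve the two distributions (both contribute in 2-u steps):
  M: 0.16024009×0.5721 = 0.091673
  M+2: 0.16024009×0.4279 + 0.48011982×0.5721 = 0.343243
  M+4: 0.48011982×0.4279 + 0.35964009×0.5721 = 0.411193
  M+6: 0.35964009×0.4279 = 0.153890
Scale to base peak (0.411193) = 100: 22.3 : 83.5 : 100.0 : 37.4

22.3 : 83.5 : 100.0 : 37.4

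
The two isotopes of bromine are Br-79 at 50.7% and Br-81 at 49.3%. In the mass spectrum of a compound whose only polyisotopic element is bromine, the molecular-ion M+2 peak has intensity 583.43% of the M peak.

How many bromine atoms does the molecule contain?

The M+2/M ratio from n Br atoms is n · q/p = n · 0.493/0.507.
n = 5.8343 × 0.507/0.493 = 6.00 ≈ 6

6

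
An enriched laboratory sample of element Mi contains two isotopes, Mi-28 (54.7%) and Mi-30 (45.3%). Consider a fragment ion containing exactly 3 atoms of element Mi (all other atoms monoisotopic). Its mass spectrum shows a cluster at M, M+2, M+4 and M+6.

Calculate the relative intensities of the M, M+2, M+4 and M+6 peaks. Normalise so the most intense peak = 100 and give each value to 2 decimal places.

The 3 Mi atoms are independent, so intensities follow the terms of (0.547 + 0.453)^3.
P(M) = 0.547^3 = 0.163667
P(M+2) = 3 × 0.547^2 × 0.453^1 = 0.406625
P(M+4) = 3 × 0.547^1 × 0.453^2 = 0.336748
P(M+6) = 0.453^3 = 0.092960
The M+2 peak is largest (0.406625); scaling to 100 gives 40.25 : 100.00 : 82.82 : 22.86.

40.25 : 100.00 : 82.82 : 22.86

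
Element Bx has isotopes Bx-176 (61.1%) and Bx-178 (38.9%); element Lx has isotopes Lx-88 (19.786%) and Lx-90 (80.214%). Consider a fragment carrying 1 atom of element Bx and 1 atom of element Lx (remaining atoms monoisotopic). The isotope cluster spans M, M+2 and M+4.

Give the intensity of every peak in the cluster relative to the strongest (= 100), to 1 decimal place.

Element Bx pattern (n=1): 0.6110 : 0.3890
Element Lx pattern (n=1): 0.19786 : 0.80214
Convolve the two distributions (both contribute in 2-u steps):
  M: 0.6110×0.19786 = 0.120892
  M+2: 0.6110×0.80214 + 0.3890×0.19786 = 0.567075
  M+4: 0.3890×0.80214 = 0.312032
Scale to base peak (0.567075) = 100: 21.3 : 100.0 : 55.0

21.3 : 100.0 : 55.0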